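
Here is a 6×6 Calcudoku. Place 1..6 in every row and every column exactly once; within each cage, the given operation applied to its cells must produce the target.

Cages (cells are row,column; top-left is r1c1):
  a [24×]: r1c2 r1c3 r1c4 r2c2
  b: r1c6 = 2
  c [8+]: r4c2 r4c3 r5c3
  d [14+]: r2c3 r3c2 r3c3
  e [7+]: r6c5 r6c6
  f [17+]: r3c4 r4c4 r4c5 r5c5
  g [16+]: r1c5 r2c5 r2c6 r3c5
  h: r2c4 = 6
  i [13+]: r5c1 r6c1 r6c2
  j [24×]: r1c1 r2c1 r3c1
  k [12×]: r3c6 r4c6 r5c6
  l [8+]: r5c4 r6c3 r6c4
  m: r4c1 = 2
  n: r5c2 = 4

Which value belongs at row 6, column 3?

Cage b is a single given cell, so r1c6 = 2.
Cage h is a single given cell, leaving r2c4 = 6.
M is a freebie; hence r4c1 = 2.
Cage n is a single given cell; hence r5c2 = 4.
The only place for 5 in row 1 is r1c5.
The only place for 6 in column 6 is r6c6.
Cage e's pair has sum 7; hence r6c5 = 1.
Row 5 needs a 5, and only r5c1 is open for it.
Cage i has sum 13; hence r6c1 = 3.
Cage i needs sum 13; hence r6c2 = 5.
Cage l has sum 8, so r5c4 = 2.
The 3 cells of cage l must have sum 8, leaving r6c3 = 2.
Cage l needs sum 8, leaving r6c4 = 4.
Cage a needs product 24; hence r1c3 = 4.
Column 3 already has 4, so r4c3 = 6.
Row 4 now contains 6, so r4c5 = 3.
Column 5 now contains 3, which forces r5c5 = 6.
Cage g needs sum 16; hence r2c6 = 5.
Cage d has sum 14; hence r3c2 = 6.
The 4 cells of cage f must have sum 17, which forces r3c4 = 3.
Row 4 now contains 3; hence r4c2 = 1.
Row 4 now contains 3, so r4c4 = 5.
Row 4 already has 1, so r4c6 = 4.
The 3 cells of cage c must have sum 8, leaving r5c3 = 1.
1 is placed in row 5, leaving r5c6 = 3.
Cage j has product 24, which forces r1c1 = 6.
Column 2 already has 1; hence r1c2 = 3.
3 is placed in column 4, leaving r1c4 = 1.
Column 2 already has 1; hence r2c2 = 2.
Row 2 now contains 5; hence r2c3 = 3.
Row 2 already has 2, leaving r2c5 = 4.
3 is placed in row 3, leaving r3c3 = 5.
Column 5 now contains 4; hence r3c5 = 2.
Column 6 now contains 4; hence r3c6 = 1.
Row 2 now contains 4, which forces r2c1 = 1.
Row 3 now contains 1; hence r3c1 = 4.
Completed grid: 6 3 4 1 5 2 / 1 2 3 6 4 5 / 4 6 5 3 2 1 / 2 1 6 5 3 4 / 5 4 1 2 6 3 / 3 5 2 4 1 6.

2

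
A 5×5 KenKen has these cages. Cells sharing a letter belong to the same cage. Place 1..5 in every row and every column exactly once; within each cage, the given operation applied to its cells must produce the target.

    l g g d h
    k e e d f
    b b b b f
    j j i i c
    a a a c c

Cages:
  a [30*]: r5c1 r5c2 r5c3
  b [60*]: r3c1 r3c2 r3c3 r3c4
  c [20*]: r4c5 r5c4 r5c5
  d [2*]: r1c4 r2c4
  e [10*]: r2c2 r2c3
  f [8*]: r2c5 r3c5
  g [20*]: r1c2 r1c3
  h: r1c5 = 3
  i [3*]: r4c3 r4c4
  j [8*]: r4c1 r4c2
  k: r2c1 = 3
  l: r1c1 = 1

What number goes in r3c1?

4

Cage l is a single given cell, which forces r1c1 = 1.
1 is placed in row 1, which forces r1c4 = 2.
H is a freebie; hence r1c5 = 3.
K is a freebie; hence r2c1 = 3.
Column 4 now contains 2, leaving r2c4 = 1.
Column 4 already has 1, leaving r4c4 = 3.
Row 4 already has 3, so r4c3 = 1.
The 4 cells of cage b must have product 60, so r3c2 = 1.
Column 3 already has 1, leaving r3c3 = 3.
The 3 cells of cage c must have product 20, leaving r5c5 = 1.
Cage a needs product 30; hence r5c2 = 3.
The only place for 4 in row 2 is r2c5.
Column 5 already has 4; hence r3c5 = 2.
Column 5 already has 4; hence r4c5 = 5.
The 3 cells of cage c must have product 20, so r5c4 = 4.
Cage b has product 60, leaving r3c1 = 4.
Column 4 already has 4, which forces r3c4 = 5.
Column 1 now contains 4, which forces r4c1 = 2.
2 is placed in row 4; hence r4c2 = 4.
Column 1 now contains 2, leaving r5c1 = 5.
Row 5 now contains 5; hence r5c3 = 2.
4 is placed in column 2, leaving r1c2 = 5.
Cage g's pair has product 20, leaving r1c3 = 4.
The two cells of cage e must have product 10, leaving r2c2 = 2.
2 is placed in column 3; hence r2c3 = 5.
Filled in: 1 5 4 2 3 / 3 2 5 1 4 / 4 1 3 5 2 / 2 4 1 3 5 / 5 3 2 4 1.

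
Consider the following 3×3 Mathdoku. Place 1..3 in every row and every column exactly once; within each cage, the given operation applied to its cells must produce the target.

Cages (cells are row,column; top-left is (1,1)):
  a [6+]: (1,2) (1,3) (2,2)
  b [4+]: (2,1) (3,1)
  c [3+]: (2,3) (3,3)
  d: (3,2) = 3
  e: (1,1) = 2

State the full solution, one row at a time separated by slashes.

2 1 3 / 3 2 1 / 1 3 2

Cage e is a single given cell, so (1,1) = 2.
Cage d is a single given cell, so (3,2) = 3.
3 is placed in column 2, so (1,2) = 1.
The 3 cells of cage a must have sum 6, leaving (1,3) = 3.
Cage b needs two cells with sum 4, so (2,1) = 3.
The 3 cells of cage a must have sum 6, which forces (2,2) = 2.
2 is placed in row 2, so (2,3) = 1.
Row 3 now contains 3; hence (3,1) = 1.
1 is placed in column 3, which forces (3,3) = 2.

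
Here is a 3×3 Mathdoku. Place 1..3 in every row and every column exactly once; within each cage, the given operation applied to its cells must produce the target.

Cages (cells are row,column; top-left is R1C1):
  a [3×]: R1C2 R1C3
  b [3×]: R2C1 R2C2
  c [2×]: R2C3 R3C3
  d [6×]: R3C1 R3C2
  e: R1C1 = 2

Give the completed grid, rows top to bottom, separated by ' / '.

2 1 3 / 1 3 2 / 3 2 1

E is a freebie, which forces R1C1 = 2.
2 is placed in column 1, which forces R3C1 = 3.
3 is placed in row 3, which forces R3C2 = 2.
Row 3 already has 2; hence R3C3 = 1.
Cage a needs two cells with product 3, which forces R1C2 = 1.
1 is placed in column 3; hence R1C3 = 3.
3 is placed in column 1, so R2C1 = 1.
The two cells of cage b must have product 3, so R2C2 = 3.
1 is placed in column 3, so R2C3 = 2.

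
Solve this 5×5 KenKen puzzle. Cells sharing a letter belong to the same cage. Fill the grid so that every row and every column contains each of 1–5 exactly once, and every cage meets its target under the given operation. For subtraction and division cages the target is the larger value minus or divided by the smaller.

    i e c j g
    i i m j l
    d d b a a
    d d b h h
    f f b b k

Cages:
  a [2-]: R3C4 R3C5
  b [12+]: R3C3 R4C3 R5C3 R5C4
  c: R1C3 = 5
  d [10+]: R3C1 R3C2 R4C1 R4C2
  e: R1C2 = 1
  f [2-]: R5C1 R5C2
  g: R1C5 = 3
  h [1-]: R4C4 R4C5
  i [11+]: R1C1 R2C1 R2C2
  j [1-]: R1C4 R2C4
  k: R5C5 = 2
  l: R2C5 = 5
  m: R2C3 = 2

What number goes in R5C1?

Cage e is a single given cell, which forces R1C2 = 1.
C is a freebie, which forces R1C3 = 5.
G is a freebie, which forces R1C5 = 3.
Cage m is given, leaving R2C3 = 2.
Cage l is a single given cell, so R2C5 = 5.
Cage k is a single given cell; hence R5C5 = 2.
Cage i needs sum 11; hence R1C1 = 4.
Row 1 now contains 4, leaving R1C4 = 2.
Cage i has sum 11, which forces R2C1 = 3.
The 3 cells of cage i must have sum 11, which forces R2C2 = 4.
3 is placed in row 2, leaving R2C4 = 1.
2 is placed in column 4, which forces R3C4 = 3.
3 is placed in column 4; hence R4C4 = 5.
Cage b has sum 12; hence R5C4 = 4.
Cage d needs sum 10, which forces R3C1 = 2.
Cage d needs sum 10, so R3C2 = 5.
Cage a's pair has difference 2, which forces R3C5 = 1.
The 4 cells of cage d must have sum 10, which forces R4C1 = 1.
Cage d needs sum 10, leaving R4C2 = 2.
Cage h's pair has difference 1, leaving R4C5 = 4.
Column 1 now contains 1, leaving R5C1 = 5.
Cage f needs two cells with difference 2, which forces R5C2 = 3.
3 is placed in row 5, which forces R5C3 = 1.
1 is placed in row 3, leaving R3C3 = 4.
Row 4 already has 4; hence R4C3 = 3.
Filled in: 4 1 5 2 3 / 3 4 2 1 5 / 2 5 4 3 1 / 1 2 3 5 4 / 5 3 1 4 2.

5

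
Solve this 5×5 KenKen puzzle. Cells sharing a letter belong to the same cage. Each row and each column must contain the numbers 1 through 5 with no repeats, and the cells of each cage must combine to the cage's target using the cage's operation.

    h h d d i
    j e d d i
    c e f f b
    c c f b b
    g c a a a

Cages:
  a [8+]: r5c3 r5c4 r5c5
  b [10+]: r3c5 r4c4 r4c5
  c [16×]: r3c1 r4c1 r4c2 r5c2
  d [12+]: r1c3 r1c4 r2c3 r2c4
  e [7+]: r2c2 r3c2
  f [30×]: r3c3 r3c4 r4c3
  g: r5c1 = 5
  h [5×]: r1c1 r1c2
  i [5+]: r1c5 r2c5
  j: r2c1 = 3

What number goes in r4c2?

1

Cage j is given, which forces r2c1 = 3.
G is a freebie, which forces r5c1 = 5.
5 is placed in column 1, so r1c1 = 1.
Cage h needs two cells with product 5, which forces r1c2 = 5.
Cage e's pair has sum 7, so r2c2 = 4.
Cage e needs two cells with sum 7, so r3c2 = 3.
The 3 cells of cage f must have product 30; hence r4c3 = 3.
In row 3, 1 can only go at r3c5, so r3c5 = 1.
Cage i's pair has sum 5; hence r1c5 = 3.
Column 5 now contains 1, so r2c5 = 2.
3 is placed in column 5, which forces r5c5 = 4.
The 3 cells of cage b must have sum 10, so r4c4 = 4.
4 is placed in column 5, so r4c5 = 5.
4 is placed in row 5, leaving r5c3 = 1.
Cage a has sum 8, leaving r5c4 = 3.
Cage d has sum 12, leaving r1c3 = 4.
Column 4 already has 4; hence r1c4 = 2.
1 is placed in column 3, leaving r2c3 = 5.
Cage d has sum 12, which forces r2c4 = 1.
Cage c has product 16, which forces r3c1 = 4.
Column 3 now contains 5, which forces r3c3 = 2.
Column 4 now contains 2, leaving r3c4 = 5.
4 is placed in row 4, which forces r4c1 = 2.
Cage c needs product 16, which forces r4c2 = 1.
1 is placed in row 5, which forces r5c2 = 2.
The full grid is 1 5 4 2 3 / 3 4 5 1 2 / 4 3 2 5 1 / 2 1 3 4 5 / 5 2 1 3 4.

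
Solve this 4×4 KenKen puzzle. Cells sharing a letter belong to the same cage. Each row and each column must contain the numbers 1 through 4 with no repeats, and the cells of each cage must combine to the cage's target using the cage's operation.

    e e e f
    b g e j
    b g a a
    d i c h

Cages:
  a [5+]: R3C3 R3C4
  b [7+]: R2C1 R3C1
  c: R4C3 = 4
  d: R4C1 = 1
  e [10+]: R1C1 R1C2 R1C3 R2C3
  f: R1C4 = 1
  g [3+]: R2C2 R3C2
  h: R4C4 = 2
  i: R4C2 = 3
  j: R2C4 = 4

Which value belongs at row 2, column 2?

2

Cage f is given, which forces R1C4 = 1.
Cage j is given, so R2C4 = 4.
Cage d is a single given cell, which forces R4C1 = 1.
I is a freebie, so R4C2 = 3.
Cage c is a single given cell; hence R4C3 = 4.
Cage h is given, which forces R4C4 = 2.
Row 2 already has 4, leaving R2C1 = 3.
The 4 cells of cage e must have sum 10, so R2C3 = 1.
Cage b's pair has sum 7, which forces R3C1 = 4.
Cage a needs two cells with sum 5; hence R3C3 = 2.
2 is placed in column 4; hence R3C4 = 3.
4 is placed in column 1, which forces R1C1 = 2.
The 4 cells of cage e must have sum 10, so R1C2 = 4.
2 is placed in column 3, which forces R1C3 = 3.
1 is placed in row 2; hence R2C2 = 2.
Row 3 now contains 2; hence R3C2 = 1.
The full grid is 2 4 3 1 / 3 2 1 4 / 4 1 2 3 / 1 3 4 2.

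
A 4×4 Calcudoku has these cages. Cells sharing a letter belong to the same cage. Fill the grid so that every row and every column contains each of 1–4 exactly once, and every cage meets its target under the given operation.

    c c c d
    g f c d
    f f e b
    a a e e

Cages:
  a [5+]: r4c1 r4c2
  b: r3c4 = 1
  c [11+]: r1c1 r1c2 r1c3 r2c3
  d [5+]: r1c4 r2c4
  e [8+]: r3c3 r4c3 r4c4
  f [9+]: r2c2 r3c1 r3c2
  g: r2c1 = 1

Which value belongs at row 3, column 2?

4

G is a freebie, so r2c1 = 1.
B is a freebie, so r3c4 = 1.
Column 4 needs a 4, and only r4c4 is open for it.
The 3 cells of cage e must have sum 8; hence r3c3 = 3.
The 3 cells of cage e must have sum 8, which forces r4c3 = 1.
Cage f has sum 9, which forces r2c2 = 3.
Row 2 now contains 3; hence r2c4 = 2.
Column 2 already has 3, so r4c2 = 2.
Cage c needs sum 11, which forces r1c1 = 4.
Column 2 already has 2, which forces r1c2 = 1.
The 4 cells of cage c must have sum 11; hence r1c3 = 2.
Column 4 now contains 2, so r1c4 = 3.
2 is placed in row 2, which forces r2c3 = 4.
The 3 cells of cage f must have sum 9, leaving r3c1 = 2.
Column 2 already has 2; hence r3c2 = 4.
2 is placed in row 4, so r4c1 = 3.
The full grid is 4 1 2 3 / 1 3 4 2 / 2 4 3 1 / 3 2 1 4.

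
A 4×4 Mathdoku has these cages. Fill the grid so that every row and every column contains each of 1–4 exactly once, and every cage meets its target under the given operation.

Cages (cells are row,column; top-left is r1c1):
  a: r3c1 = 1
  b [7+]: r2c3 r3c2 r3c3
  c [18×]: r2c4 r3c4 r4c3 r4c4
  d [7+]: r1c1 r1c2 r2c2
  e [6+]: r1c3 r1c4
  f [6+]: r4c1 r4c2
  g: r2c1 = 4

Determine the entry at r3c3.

Cage g is given, which forces r2c1 = 4.
Cage a is a single given cell, leaving r3c1 = 1.
4 is placed in column 1, leaving r4c1 = 2.
Row 4 now contains 2, so r4c2 = 4.
The 4 cells of cage c must have product 18, which forces r4c3 = 3.
Row 4 now contains 2; hence r4c4 = 1.
Column 1 already has 2; hence r1c1 = 3.
The 3 cells of cage d must have sum 7, which forces r1c2 = 1.
The 3 cells of cage d must have sum 7, so r2c2 = 3.
Cage b has sum 7; hence r2c3 = 1.
Row 2 now contains 3, which forces r2c4 = 2.
Cage b needs sum 7; hence r3c2 = 2.
Cage b has sum 7; hence r3c3 = 4.
2 is placed in column 4; hence r3c4 = 3.
Column 3 already has 4, which forces r1c3 = 2.
2 is placed in column 4, which forces r1c4 = 4.
Completed grid: 3 1 2 4 / 4 3 1 2 / 1 2 4 3 / 2 4 3 1.

4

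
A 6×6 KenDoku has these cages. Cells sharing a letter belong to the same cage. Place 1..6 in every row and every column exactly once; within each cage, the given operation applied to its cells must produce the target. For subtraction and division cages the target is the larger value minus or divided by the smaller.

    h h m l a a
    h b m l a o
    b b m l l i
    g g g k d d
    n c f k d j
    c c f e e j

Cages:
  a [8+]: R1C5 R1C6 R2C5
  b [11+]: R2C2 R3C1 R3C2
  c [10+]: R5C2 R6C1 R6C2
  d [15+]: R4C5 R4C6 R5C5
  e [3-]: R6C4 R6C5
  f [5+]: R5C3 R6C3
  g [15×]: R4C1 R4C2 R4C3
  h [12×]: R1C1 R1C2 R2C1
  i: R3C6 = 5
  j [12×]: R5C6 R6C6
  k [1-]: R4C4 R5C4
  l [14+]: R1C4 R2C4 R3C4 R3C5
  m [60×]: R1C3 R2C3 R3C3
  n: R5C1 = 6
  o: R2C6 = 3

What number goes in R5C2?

Cage o is a single given cell; hence R2C6 = 3.
Cage i is a single given cell; hence R3C6 = 5.
Cage n is a single given cell, leaving R5C1 = 6.
The two cells of cage j must have product 12, leaving R5C6 = 2.
Cage j's pair has product 12, which forces R6C6 = 6.
Cage d has sum 15, which forces R4C5 = 6.
6 is placed in column 6, leaving R4C6 = 4.
Cage d has sum 15, leaving R5C5 = 5.
The 3 cells of cage a must have sum 8, so R1C5 = 3.
4 is placed in column 6, which forces R1C6 = 1.
Cage a needs sum 8, so R2C5 = 4.
Cage h has product 12; hence R1C1 = 2.
The 3 cells of cage h must have product 12, which forces R1C2 = 6.
Cage h has product 12, so R2C1 = 1.
The 3 cells of cage b must have sum 11; hence R2C2 = 5.
The 3 cells of cage b must have sum 11, which forces R3C1 = 4.
Cage b has sum 11, leaving R3C2 = 2.
Row 3 already has 2, so R3C5 = 1.
Column 5 now contains 1, which forces R6C5 = 2.
Cage m needs product 60, leaving R1C3 = 5.
Row 1 now contains 5, so R1C4 = 4.
Cage m needs product 60; hence R2C3 = 2.
Row 2 already has 2; hence R2C4 = 6.
Cage m needs product 60; hence R3C3 = 6.
Column 4 now contains 6, leaving R3C4 = 3.
Column 4 now contains 3, so R5C4 = 1.
Cage e's pair has difference 3, leaving R6C4 = 5.
The 3 cells of cage g must have product 15, which forces R4C1 = 5.
Column 4 now contains 5, which forces R4C4 = 2.
Cage c has sum 10, which forces R5C2 = 3.
Row 5 already has 1, so R5C3 = 4.
Row 6 already has 5, leaving R6C1 = 3.
The 3 cells of cage c must have sum 10, so R6C2 = 4.
The two cells of cage f must have sum 5, leaving R6C3 = 1.
3 is placed in column 2; hence R4C2 = 1.
Column 3 already has 1, so R4C3 = 3.
Filled in: 2 6 5 4 3 1 / 1 5 2 6 4 3 / 4 2 6 3 1 5 / 5 1 3 2 6 4 / 6 3 4 1 5 2 / 3 4 1 5 2 6.

3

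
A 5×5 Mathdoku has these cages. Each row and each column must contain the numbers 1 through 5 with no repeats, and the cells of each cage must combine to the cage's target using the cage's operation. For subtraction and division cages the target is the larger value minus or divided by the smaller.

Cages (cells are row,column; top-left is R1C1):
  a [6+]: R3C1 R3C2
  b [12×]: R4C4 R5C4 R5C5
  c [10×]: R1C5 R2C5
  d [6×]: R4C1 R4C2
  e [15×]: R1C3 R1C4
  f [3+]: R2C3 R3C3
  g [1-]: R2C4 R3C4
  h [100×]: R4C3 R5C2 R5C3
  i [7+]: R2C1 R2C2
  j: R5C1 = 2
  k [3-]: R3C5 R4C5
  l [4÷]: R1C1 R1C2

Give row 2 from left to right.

Cage h has product 100; hence R4C3 = 5.
Cage j is given; hence R5C1 = 2.
Cage h has product 100; hence R5C2 = 5.
Cage h needs product 100, which forces R5C3 = 4.
Column 3 already has 5; hence R1C3 = 3.
Cage e needs two cells with product 15, which forces R1C4 = 5.
5 is placed in row 1, which forces R1C5 = 2.
Column 5 now contains 2, which forces R2C5 = 5.
Column 1 now contains 2; hence R4C1 = 3.
Cage d's pair has product 6, which forces R4C2 = 2.
Cage b has product 12, which forces R4C4 = 4.
Row 4 already has 4, leaving R4C5 = 1.
1 is placed in column 5; hence R5C5 = 3.
Column 1 already has 3, leaving R2C1 = 4.
Cage i's pair has sum 7, leaving R2C2 = 3.
Cage a needs two cells with sum 6, so R3C1 = 5.
Column 2 now contains 2, so R3C2 = 1.
Row 3 already has 1; hence R3C3 = 2.
Row 3 now contains 2, which forces R3C4 = 3.
1 is placed in column 5, so R3C5 = 4.
Row 5 already has 3, so R5C4 = 1.
Column 1 now contains 4, which forces R1C1 = 1.
Column 2 now contains 1, so R1C2 = 4.
2 is placed in column 3, leaving R2C3 = 1.
Column 4 already has 1; hence R2C4 = 2.
Completed grid: 1 4 3 5 2 / 4 3 1 2 5 / 5 1 2 3 4 / 3 2 5 4 1 / 2 5 4 1 3.

4 3 1 2 5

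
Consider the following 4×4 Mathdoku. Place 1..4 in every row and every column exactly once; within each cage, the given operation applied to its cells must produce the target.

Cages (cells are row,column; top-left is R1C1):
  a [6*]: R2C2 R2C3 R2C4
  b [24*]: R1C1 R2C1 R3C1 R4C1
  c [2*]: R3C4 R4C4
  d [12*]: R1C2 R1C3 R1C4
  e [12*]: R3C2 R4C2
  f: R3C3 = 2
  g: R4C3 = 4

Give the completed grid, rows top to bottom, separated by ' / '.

2 1 3 4 / 4 2 1 3 / 3 4 2 1 / 1 3 4 2

Cage f is given; hence R3C3 = 2.
2 is placed in row 3, leaving R3C4 = 1.
G is a freebie, leaving R4C3 = 4.
1 is placed in column 4; hence R4C4 = 2.
Cage a has product 6, which forces R2C2 = 2.
Cage a needs product 6, which forces R2C3 = 1.
2 is placed in column 4, leaving R2C4 = 3.
Cage e's pair has product 12, leaving R3C2 = 4.
4 is placed in row 4, leaving R4C2 = 3.
Cage b has product 24; hence R1C1 = 2.
Column 2 now contains 3, leaving R1C2 = 1.
1 is placed in column 3; hence R1C3 = 3.
3 is placed in column 4, so R1C4 = 4.
3 is placed in row 2, so R2C1 = 4.
Row 3 now contains 4, leaving R3C1 = 3.
3 is placed in row 4, leaving R4C1 = 1.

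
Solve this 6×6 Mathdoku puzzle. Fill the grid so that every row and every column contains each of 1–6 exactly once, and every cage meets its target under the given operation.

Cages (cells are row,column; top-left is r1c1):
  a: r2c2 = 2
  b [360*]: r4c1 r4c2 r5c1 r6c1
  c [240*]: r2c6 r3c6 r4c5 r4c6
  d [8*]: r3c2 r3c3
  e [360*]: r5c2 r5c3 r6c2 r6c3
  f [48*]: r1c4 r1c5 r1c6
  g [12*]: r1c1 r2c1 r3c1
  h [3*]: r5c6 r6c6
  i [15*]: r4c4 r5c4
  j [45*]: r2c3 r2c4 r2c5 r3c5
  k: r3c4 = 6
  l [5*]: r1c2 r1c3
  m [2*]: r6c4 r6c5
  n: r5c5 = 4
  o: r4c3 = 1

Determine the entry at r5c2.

A is a freebie, leaving r2c2 = 2.
Column 2 now contains 2; hence r3c2 = 4.
Row 3 now contains 4, leaving r3c3 = 2.
Cage k is a single given cell; hence r3c4 = 6.
Cage j has product 45, so r3c5 = 3.
Row 3 already has 3, so r3c6 = 5.
O is a freebie, which forces r4c3 = 1.
Cage n is a single given cell, so r5c5 = 4.
The two cells of cage l must have product 5, leaving r1c2 = 1.
1 is placed in column 3, leaving r1c3 = 5.
Column 3 now contains 5, which forces r2c3 = 3.
Row 3 already has 3; hence r3c1 = 1.
Column 3 now contains 3, leaving r5c3 = 6.
The 4 cells of cage e must have product 360, leaving r6c3 = 4.
The only place for 3 in row 1 is r1c1.
The 3 cells of cage g must have product 12, which forces r2c1 = 4.
4 is placed in row 2, which forces r2c6 = 6.
The 4 cells of cage b must have product 360; hence r6c1 = 6.
The 3 cells of cage f must have product 48, so r1c5 = 6.
Cage b needs product 360, leaving r4c2 = 6.
Cage c needs product 240; hence r4c5 = 2.
Cage c has product 240, which forces r4c6 = 4.
Column 5 already has 2, leaving r6c5 = 1.
1 is placed in row 6, so r6c6 = 3.
Cage f needs product 48, so r1c4 = 4.
4 is placed in column 6, which forces r1c6 = 2.
Cage j needs product 45; hence r2c4 = 1.
Column 5 now contains 1, so r2c5 = 5.
Row 4 already has 2, which forces r4c1 = 5.
Row 4 now contains 5, leaving r4c4 = 3.
Cage b has product 360, which forces r5c1 = 2.
Cage e needs product 360; hence r5c2 = 3.
3 is placed in column 4, leaving r5c4 = 5.
Column 6 now contains 3, so r5c6 = 1.
3 is placed in row 6; hence r6c2 = 5.
1 is placed in row 6, leaving r6c4 = 2.
Completed grid: 3 1 5 4 6 2 / 4 2 3 1 5 6 / 1 4 2 6 3 5 / 5 6 1 3 2 4 / 2 3 6 5 4 1 / 6 5 4 2 1 3.

3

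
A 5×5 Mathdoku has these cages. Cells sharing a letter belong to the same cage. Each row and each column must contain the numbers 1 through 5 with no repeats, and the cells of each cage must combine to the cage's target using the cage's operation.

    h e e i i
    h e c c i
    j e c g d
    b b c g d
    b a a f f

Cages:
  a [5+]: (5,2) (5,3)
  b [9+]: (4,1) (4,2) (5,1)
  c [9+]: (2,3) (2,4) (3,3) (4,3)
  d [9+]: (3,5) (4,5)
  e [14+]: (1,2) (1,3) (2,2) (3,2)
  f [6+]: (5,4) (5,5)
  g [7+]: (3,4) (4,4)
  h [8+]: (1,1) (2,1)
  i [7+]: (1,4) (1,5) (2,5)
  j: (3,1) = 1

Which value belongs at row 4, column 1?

J is a freebie, so (3,1) = 1.
The 3 cells of cage b must have sum 9; hence (4,2) = 3.
Row 4 needs a 1, and only (4,3) is open for it.
Row 5 needs a 3, and only (5,3) is open for it.
Column 3 now contains 3, which forces (1,3) = 4.
Cage a's pair has sum 5, so (5,2) = 2.
Row 5 already has 2, which forces (5,5) = 1.
The 3 cells of cage i must have sum 7, leaving (1,4) = 2.
Cage i needs sum 7; hence (1,5) = 3.
Cage c has sum 9; hence (2,4) = 1.
Cage i needs sum 7, leaving (2,5) = 2.
Cage b needs sum 9, so (4,1) = 2.
Row 5 already has 2, which forces (5,1) = 4.
The two cells of cage f must have sum 6, leaving (5,4) = 5.
3 is placed in row 1, leaving (1,1) = 5.
Cage e has sum 14, which forces (1,2) = 1.
Cage h needs two cells with sum 8, leaving (2,1) = 3.
2 is placed in row 2; hence (2,3) = 5.
Cage c has sum 9, which forces (3,3) = 2.
5 is placed in column 4; hence (3,4) = 3.
5 is placed in column 4, which forces (4,4) = 4.
4 is placed in row 4; hence (4,5) = 5.
Row 2 already has 5, so (2,2) = 4.
Cage e has sum 14, leaving (3,2) = 5.
Column 5 already has 5, so (3,5) = 4.
Filled in: 5 1 4 2 3 / 3 4 5 1 2 / 1 5 2 3 4 / 2 3 1 4 5 / 4 2 3 5 1.

2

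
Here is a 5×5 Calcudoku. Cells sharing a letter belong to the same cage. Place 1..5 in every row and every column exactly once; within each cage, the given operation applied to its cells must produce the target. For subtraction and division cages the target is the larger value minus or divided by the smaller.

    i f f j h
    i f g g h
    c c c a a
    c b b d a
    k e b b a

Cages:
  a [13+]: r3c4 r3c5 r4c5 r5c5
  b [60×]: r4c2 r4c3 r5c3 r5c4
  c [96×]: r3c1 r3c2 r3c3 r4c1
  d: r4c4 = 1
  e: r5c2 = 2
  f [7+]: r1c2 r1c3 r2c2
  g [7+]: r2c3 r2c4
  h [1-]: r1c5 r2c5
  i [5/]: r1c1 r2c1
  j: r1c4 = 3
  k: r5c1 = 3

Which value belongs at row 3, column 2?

J is a freebie, leaving r1c4 = 3.
The 4 cells of cage c must have product 96, which forces r4c1 = 4.
Cage d is a single given cell; hence r4c4 = 1.
Cage k is given, so r5c1 = 3.
E is a freebie, so r5c2 = 2.
Column 1 already has 3; hence r3c1 = 2.
Cage b needs product 60; hence r5c3 = 1.
The 4 cells of cage b must have product 60, which forces r5c4 = 4.
4 is placed in row 5, so r5c5 = 5.
1 is placed in column 3, leaving r1c3 = 2.
Column 3 already has 2, so r2c3 = 5.
Row 2 already has 5; hence r2c4 = 2.
4 is placed in column 4, leaving r3c4 = 5.
Cage a has sum 13; hence r3c5 = 1.
Column 3 now contains 5; hence r4c3 = 3.
The 4 cells of cage a must have sum 13, leaving r4c5 = 2.
Cage i needs two cells with quotient 5; hence r1c1 = 5.
Column 5 already has 1; hence r1c5 = 4.
Row 2 already has 5, so r2c1 = 1.
Row 2 already has 1, which forces r2c2 = 4.
Column 5 already has 1, so r2c5 = 3.
The 4 cells of cage c must have product 96, so r3c2 = 3.
Column 3 already has 3, so r3c3 = 4.
Row 4 already has 3, so r4c2 = 5.
Row 1 already has 4, leaving r1c2 = 1.
Completed grid: 5 1 2 3 4 / 1 4 5 2 3 / 2 3 4 5 1 / 4 5 3 1 2 / 3 2 1 4 5.

3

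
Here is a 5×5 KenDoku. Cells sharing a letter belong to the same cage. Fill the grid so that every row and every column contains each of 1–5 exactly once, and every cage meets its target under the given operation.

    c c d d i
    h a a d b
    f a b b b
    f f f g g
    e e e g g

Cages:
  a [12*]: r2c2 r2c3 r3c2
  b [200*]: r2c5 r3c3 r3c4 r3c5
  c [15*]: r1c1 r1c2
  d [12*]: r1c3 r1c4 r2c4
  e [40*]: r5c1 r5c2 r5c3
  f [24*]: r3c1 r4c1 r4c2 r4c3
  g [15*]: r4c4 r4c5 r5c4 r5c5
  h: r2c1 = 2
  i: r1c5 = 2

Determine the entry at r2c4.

3

I is a freebie; hence r1c5 = 2.
H is a freebie, leaving r2c1 = 2.
Cage b has product 200, leaving r2c5 = 5.
2 is placed in column 5, so r3c5 = 4.
Row 4 needs a 5, and only r4c4 is open for it.
Cage b has product 200, which forces r3c3 = 5.
Column 4 now contains 5, which forces r3c4 = 2.
The 4 cells of cage g must have product 15, so r4c5 = 1.
Column 4 now contains 5, leaving r5c4 = 1.
The 4 cells of cage g must have product 15, which forces r5c5 = 3.
Cage d has product 12, so r1c3 = 1.
The 4 cells of cage f must have product 24, which forces r3c1 = 1.
1 is placed in row 3, leaving r3c2 = 3.
The two cells of cage c must have product 15, which forces r1c1 = 3.
3 is placed in column 2; hence r1c2 = 5.
Row 1 now contains 3, which forces r1c4 = 4.
Cage a has product 12, which forces r2c2 = 1.
The 3 cells of cage a must have product 12; hence r2c3 = 4.
Column 4 already has 4, leaving r2c4 = 3.
Column 1 already has 3; hence r4c1 = 4.
Row 4 already has 4, so r4c2 = 2.
2 is placed in row 4; hence r4c3 = 3.
Column 1 now contains 4, leaving r5c1 = 5.
Column 2 now contains 2, leaving r5c2 = 4.
Column 3 already has 4, so r5c3 = 2.
The full grid is 3 5 1 4 2 / 2 1 4 3 5 / 1 3 5 2 4 / 4 2 3 5 1 / 5 4 2 1 3.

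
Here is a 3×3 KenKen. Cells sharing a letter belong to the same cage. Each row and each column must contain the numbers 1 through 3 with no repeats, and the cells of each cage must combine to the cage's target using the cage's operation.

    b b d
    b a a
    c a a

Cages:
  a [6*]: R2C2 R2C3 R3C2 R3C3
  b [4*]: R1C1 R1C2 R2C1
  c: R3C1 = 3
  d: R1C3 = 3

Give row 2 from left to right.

2 3 1

Cage b has product 4; hence R1C1 = 1.
Cage b needs product 4, leaving R1C2 = 2.
Cage d is given, so R1C3 = 3.
Cage b needs product 4; hence R2C1 = 2.
Row 2 already has 2, so R2C3 = 1.
Cage c is a single given cell, so R3C1 = 3.
3 is placed in row 3, which forces R3C2 = 1.
Column 3 now contains 1; hence R3C3 = 2.
Row 2 now contains 1, leaving R2C2 = 3.
The full grid is 1 2 3 / 2 3 1 / 3 1 2.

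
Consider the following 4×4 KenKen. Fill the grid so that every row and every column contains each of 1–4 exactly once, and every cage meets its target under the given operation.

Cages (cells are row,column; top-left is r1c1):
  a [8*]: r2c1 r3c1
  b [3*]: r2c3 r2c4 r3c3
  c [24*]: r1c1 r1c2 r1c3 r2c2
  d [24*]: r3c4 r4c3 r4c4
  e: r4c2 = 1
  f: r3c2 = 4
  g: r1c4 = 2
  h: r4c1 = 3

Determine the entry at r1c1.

Cage g is given, which forces r1c4 = 2.
The 3 cells of cage b must have product 3; hence r2c3 = 3.
The 3 cells of cage b must have product 3, so r2c4 = 1.
Cage f is a single given cell; hence r3c2 = 4.
Cage b has product 3, which forces r3c3 = 1.
4 is placed in row 3; hence r3c4 = 3.
H is a freebie, which forces r4c1 = 3.
E is a freebie; hence r4c2 = 1.
Column 4 now contains 3; hence r4c4 = 4.
Cage c needs product 24; hence r1c1 = 1.
Column 2 already has 1, so r1c2 = 3.
Column 3 already has 1; hence r1c3 = 4.
Cage a needs two cells with product 8, leaving r2c1 = 4.
4 is placed in column 2, which forces r2c2 = 2.
4 is placed in row 3, which forces r3c1 = 2.
Row 4 now contains 4, so r4c3 = 2.
Completed grid: 1 3 4 2 / 4 2 3 1 / 2 4 1 3 / 3 1 2 4.

1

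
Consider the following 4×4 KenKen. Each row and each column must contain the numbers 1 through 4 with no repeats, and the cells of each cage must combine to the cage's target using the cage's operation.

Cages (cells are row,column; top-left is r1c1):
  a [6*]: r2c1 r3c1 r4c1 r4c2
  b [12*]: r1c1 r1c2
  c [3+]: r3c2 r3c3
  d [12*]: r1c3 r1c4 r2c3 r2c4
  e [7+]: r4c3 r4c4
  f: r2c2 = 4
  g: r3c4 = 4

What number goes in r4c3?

4

Cage f is a single given cell; hence r2c2 = 4.
G is a freebie; hence r3c4 = 4.
Cage a needs product 6, which forces r4c2 = 1.
Column 4 now contains 4, which forces r4c4 = 3.
The two cells of cage b must have product 12, leaving r1c1 = 4.
Column 2 now contains 4, leaving r1c2 = 3.
Row 1 already has 3, leaving r1c3 = 2.
Row 1 already has 2, so r1c4 = 1.
Column 3 already has 2, so r2c3 = 3.
Column 4 already has 1; hence r2c4 = 2.
1 is placed in column 2, leaving r3c2 = 2.
Cage c needs two cells with sum 3, leaving r3c3 = 1.
Row 4 now contains 3, leaving r4c1 = 2.
Row 4 now contains 3, leaving r4c3 = 4.
Row 2 now contains 3, so r2c1 = 1.
Row 3 already has 1, which forces r3c1 = 3.
Filled in: 4 3 2 1 / 1 4 3 2 / 3 2 1 4 / 2 1 4 3.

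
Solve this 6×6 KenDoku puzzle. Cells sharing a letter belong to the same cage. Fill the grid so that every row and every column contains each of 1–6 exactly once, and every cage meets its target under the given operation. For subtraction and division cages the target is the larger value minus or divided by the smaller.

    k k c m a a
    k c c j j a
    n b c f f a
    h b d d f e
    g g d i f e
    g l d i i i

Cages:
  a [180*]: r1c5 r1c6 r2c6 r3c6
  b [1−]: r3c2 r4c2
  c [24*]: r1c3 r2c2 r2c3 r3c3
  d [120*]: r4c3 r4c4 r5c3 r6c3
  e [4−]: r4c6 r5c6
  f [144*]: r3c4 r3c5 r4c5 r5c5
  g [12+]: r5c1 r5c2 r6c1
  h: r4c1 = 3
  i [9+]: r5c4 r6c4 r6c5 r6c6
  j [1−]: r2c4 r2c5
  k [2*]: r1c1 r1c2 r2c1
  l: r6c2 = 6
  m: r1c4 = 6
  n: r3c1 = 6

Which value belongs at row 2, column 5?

The 3 cells of cage k must have product 2; hence r1c1 = 2.
Cage k needs product 2, which forces r1c2 = 1.
Cage m is given, so r1c4 = 6.
The 3 cells of cage k must have product 2, leaving r2c1 = 1.
N is a freebie; hence r3c1 = 6.
H is a freebie, leaving r4c1 = 3.
Cage l is a single given cell, leaving r6c2 = 6.
The 4 cells of cage c must have product 24, leaving r3c3 = 1.
The 3 cells of cage g must have sum 12, which forces r5c2 = 3.
In column 2, 2 can only go at r2c2, so r2c2 = 2.
The only place for 1 in column 5 is r6c5.
Cage d needs product 120, which forces r4c4 = 2.
Column 4 already has 2, leaving r5c4 = 1.
In row 4, 1 can only go at r4c6, so r4c6 = 1.
Cage e needs two cells with difference 4, so r5c6 = 5.
Cage a has product 180; hence r1c5 = 5.
Cage a has product 180, which forces r1c6 = 3.
Cage a has product 180, so r2c6 = 6.
Cage a needs product 180; hence r3c6 = 2.
Row 5 now contains 5, leaving r5c1 = 4.
Cage g has sum 12, leaving r6c1 = 5.
Row 6 now contains 5, which forces r6c3 = 2.
Column 6 already has 2; hence r6c6 = 4.
Row 1 now contains 3, which forces r1c3 = 4.
Cage c has product 24, leaving r2c3 = 3.
Row 2 already has 3, leaving r2c5 = 4.
4 is placed in column 5, leaving r3c5 = 3.
The 4 cells of cage d must have product 120, so r4c3 = 5.
Cage f has product 144; hence r4c5 = 6.
2 is placed in column 3; hence r5c3 = 6.
Cage f has product 144, which forces r5c5 = 2.
Row 6 already has 4, so r6c4 = 3.
Row 2 already has 4; hence r2c4 = 5.
The two cells of cage b must have difference 1, so r3c2 = 5.
Row 3 already has 3; hence r3c4 = 4.
Row 4 already has 5, which forces r4c2 = 4.
Completed grid: 2 1 4 6 5 3 / 1 2 3 5 4 6 / 6 5 1 4 3 2 / 3 4 5 2 6 1 / 4 3 6 1 2 5 / 5 6 2 3 1 4.

4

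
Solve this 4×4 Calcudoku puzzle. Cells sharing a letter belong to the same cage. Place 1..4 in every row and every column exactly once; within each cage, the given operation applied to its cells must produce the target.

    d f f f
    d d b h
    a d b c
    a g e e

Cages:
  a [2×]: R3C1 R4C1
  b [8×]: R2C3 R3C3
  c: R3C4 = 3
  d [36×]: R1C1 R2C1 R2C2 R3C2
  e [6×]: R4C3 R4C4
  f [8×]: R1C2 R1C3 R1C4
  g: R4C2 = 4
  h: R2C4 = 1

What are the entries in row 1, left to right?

H is a freebie, so R2C4 = 1.
C is a freebie, so R3C4 = 3.
Cage g is given, leaving R4C2 = 4.
Column 4 already has 3; hence R4C4 = 2.
Cage d needs product 36; hence R1C1 = 3.
Column 4 already has 2, so R1C4 = 4.
Cage d has product 36; hence R2C2 = 3.
Cage a needs two cells with product 2; hence R3C1 = 2.
2 is placed in row 3, so R3C2 = 1.
2 is placed in row 3, so R3C3 = 4.
2 is placed in row 4, which forces R4C1 = 1.
2 is placed in row 4, which forces R4C3 = 3.
1 is placed in column 2, so R1C2 = 2.
Cage f has product 8; hence R1C3 = 1.
2 is placed in column 1, leaving R2C1 = 4.
Column 3 now contains 4, leaving R2C3 = 2.
Filled in: 3 2 1 4 / 4 3 2 1 / 2 1 4 3 / 1 4 3 2.

3 2 1 4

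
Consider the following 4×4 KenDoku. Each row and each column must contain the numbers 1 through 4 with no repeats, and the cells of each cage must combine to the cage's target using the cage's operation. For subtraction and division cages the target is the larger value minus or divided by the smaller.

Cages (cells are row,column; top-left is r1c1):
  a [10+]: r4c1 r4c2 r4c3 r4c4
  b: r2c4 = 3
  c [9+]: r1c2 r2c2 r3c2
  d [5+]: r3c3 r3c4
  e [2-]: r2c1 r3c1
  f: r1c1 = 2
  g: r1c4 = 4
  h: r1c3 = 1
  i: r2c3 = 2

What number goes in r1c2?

Cage f is given, leaving r1c1 = 2.
Cage h is a single given cell, so r1c3 = 1.
Cage g is given, so r1c4 = 4.
Cage i is a single given cell, so r2c3 = 2.
B is a freebie, which forces r2c4 = 3.
Row 1 now contains 4, so r1c2 = 3.
The two cells of cage e must have difference 2; hence r2c1 = 1.
3 is placed in row 2, which forces r2c2 = 4.
Cage e needs two cells with difference 2, so r3c1 = 3.
Cage c has sum 9, so r3c2 = 2.
Row 3 now contains 3, which forces r3c3 = 4.
Row 3 already has 2, so r3c4 = 1.
3 is placed in column 1, so r4c1 = 4.
Column 2 already has 2, leaving r4c2 = 1.
Column 3 already has 4, leaving r4c3 = 3.
1 is placed in column 4, leaving r4c4 = 2.
The full grid is 2 3 1 4 / 1 4 2 3 / 3 2 4 1 / 4 1 3 2.

3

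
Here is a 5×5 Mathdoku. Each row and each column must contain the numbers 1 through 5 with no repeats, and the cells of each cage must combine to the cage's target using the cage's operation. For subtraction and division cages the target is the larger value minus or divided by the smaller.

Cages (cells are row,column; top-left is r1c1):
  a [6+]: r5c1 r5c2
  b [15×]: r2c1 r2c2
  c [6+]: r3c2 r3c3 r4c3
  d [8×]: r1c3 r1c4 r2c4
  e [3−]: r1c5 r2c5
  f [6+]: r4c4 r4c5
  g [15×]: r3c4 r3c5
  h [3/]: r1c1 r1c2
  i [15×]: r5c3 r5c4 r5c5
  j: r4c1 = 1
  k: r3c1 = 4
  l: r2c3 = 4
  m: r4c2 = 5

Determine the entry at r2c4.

1

Cage l is given, so r2c3 = 4.
Cage k is a single given cell, leaving r3c1 = 4.
J is a freebie, so r4c1 = 1.
Cage m is given, leaving r4c2 = 5.
Column 1 now contains 1; hence r1c1 = 3.
Cage h's pair has quotient 3; hence r1c2 = 1.
Row 1 now contains 1, which forces r1c3 = 2.
Cage d has product 8, so r1c4 = 4.
4 is placed in row 1; hence r1c5 = 5.
The two cells of cage b must have product 15, leaving r2c1 = 5.
Column 2 now contains 5, which forces r2c2 = 3.
Column 2 now contains 3, so r3c2 = 2.
5 is placed in column 5, so r3c5 = 3.
Column 3 already has 2; hence r4c3 = 3.
Column 4 now contains 4, which forces r4c4 = 2.
2 is placed in row 4, so r4c5 = 4.
Column 1 now contains 5, so r5c1 = 2.
Column 2 already has 1; hence r5c2 = 4.
Column 5 already has 3, so r5c5 = 1.
Column 4 already has 2, so r2c4 = 1.
Column 5 now contains 1, leaving r2c5 = 2.
3 is placed in row 3; hence r3c3 = 1.
3 is placed in row 3; hence r3c4 = 5.
Row 5 now contains 1; hence r5c3 = 5.
The 3 cells of cage i must have product 15; hence r5c4 = 3.
Completed grid: 3 1 2 4 5 / 5 3 4 1 2 / 4 2 1 5 3 / 1 5 3 2 4 / 2 4 5 3 1.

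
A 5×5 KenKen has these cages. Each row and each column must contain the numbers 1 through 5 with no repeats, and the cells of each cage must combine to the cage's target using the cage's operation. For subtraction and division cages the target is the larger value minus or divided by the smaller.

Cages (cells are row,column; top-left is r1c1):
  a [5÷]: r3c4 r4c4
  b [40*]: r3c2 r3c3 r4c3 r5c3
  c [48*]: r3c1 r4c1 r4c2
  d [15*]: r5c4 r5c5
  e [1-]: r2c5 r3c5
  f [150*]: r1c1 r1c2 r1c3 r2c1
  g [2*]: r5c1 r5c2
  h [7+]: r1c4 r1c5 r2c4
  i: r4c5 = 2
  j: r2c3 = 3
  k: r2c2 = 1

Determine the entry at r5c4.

3

Cage f needs product 150, leaving r2c1 = 5.
Cage k is a single given cell, so r2c2 = 1.
Cage j is given, leaving r2c3 = 3.
The 3 cells of cage c must have product 48, which forces r3c1 = 4.
The 3 cells of cage c must have product 48, so r4c1 = 3.
The 3 cells of cage c must have product 48, so r4c2 = 4.
Cage i is given, which forces r4c5 = 2.
1 is placed in column 2, so r5c2 = 2.
3 is placed in column 1; hence r1c1 = 2.
Cage f needs product 150, so r1c2 = 3.
Cage f has product 150; hence r1c3 = 5.
Column 5 already has 2, leaving r2c5 = 4.
Column 2 already has 2; hence r3c2 = 5.
Cage b needs product 40, so r3c3 = 2.
Row 3 already has 5, which forces r3c4 = 1.
Row 3 already has 5, so r3c5 = 3.
Cage b has product 40, so r4c3 = 1.
1 is placed in column 4, which forces r4c4 = 5.
2 is placed in row 5; hence r5c1 = 1.
Cage b needs product 40, leaving r5c3 = 4.
Column 4 now contains 5, leaving r5c4 = 3.
Column 5 now contains 3, so r5c5 = 5.
1 is placed in column 4, so r1c4 = 4.
Column 5 now contains 4, which forces r1c5 = 1.
Row 2 now contains 4, so r2c4 = 2.
Completed grid: 2 3 5 4 1 / 5 1 3 2 4 / 4 5 2 1 3 / 3 4 1 5 2 / 1 2 4 3 5.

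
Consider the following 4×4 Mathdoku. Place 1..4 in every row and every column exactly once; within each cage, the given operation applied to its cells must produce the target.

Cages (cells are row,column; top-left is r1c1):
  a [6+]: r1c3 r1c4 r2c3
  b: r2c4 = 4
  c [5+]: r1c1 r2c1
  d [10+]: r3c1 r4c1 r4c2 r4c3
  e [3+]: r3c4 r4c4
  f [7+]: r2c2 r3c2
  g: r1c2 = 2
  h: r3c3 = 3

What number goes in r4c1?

Cage g is given; hence r1c2 = 2.
Cage b is given, leaving r2c4 = 4.
Cage h is given, which forces r3c3 = 3.
Row 2 already has 4, so r2c2 = 3.
Row 3 now contains 3, leaving r3c2 = 4.
4 is placed in column 2, leaving r4c2 = 1.
1 is placed in row 4; hence r4c4 = 2.
The 4 cells of cage d must have sum 10, leaving r3c1 = 2.
Column 4 now contains 2; hence r3c4 = 1.
Cage d has sum 10, so r4c1 = 3.
Row 4 now contains 2, which forces r4c3 = 4.
3 is placed in column 1; hence r1c1 = 4.
Column 3 now contains 4, which forces r1c3 = 1.
Column 4 already has 1, leaving r1c4 = 3.
Column 1 now contains 2; hence r2c1 = 1.
The 3 cells of cage a must have sum 6, leaving r2c3 = 2.
Filled in: 4 2 1 3 / 1 3 2 4 / 2 4 3 1 / 3 1 4 2.

3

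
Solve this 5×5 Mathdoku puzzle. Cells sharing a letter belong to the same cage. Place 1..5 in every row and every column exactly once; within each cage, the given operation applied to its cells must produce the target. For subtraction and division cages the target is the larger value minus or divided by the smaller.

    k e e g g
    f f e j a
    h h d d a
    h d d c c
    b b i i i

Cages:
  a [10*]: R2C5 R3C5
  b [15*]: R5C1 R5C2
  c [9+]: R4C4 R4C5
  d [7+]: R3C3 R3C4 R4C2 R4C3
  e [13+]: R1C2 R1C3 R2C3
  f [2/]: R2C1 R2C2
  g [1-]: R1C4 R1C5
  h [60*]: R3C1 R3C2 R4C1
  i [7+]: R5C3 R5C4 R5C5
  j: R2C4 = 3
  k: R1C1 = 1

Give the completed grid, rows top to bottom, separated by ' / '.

Cage k is given, so R1C1 = 1.
Cage j is given, which forces R2C4 = 3.
In row 1, 2 can only go at R1C4, so R1C4 = 2.
Cage g's pair has difference 1, so R1C5 = 3.
Column 4 now contains 2, which forces R3C4 = 1.
1 is placed in column 4; hence R5C4 = 4.
Cage e needs sum 13; hence R1C2 = 4.
Row 1 already has 3, so R1C3 = 5.
Cage e has sum 13; hence R2C3 = 4.
4 is placed in column 4, so R4C4 = 5.
Cage c's pair has sum 9, which forces R4C5 = 4.
4 is placed in row 2, which forces R2C1 = 2.
The two cells of cage f must have quotient 2; hence R2C2 = 1.
2 is placed in row 2, leaving R2C5 = 5.
The 3 cells of cage h must have product 60, leaving R3C1 = 4.
Cage h needs product 60; hence R3C2 = 5.
Column 5 now contains 5, leaving R3C5 = 2.
Row 4 now contains 4, so R4C1 = 3.
Row 4 already has 3, leaving R4C2 = 2.
Row 4 now contains 2, leaving R4C3 = 1.
Column 1 now contains 3; hence R5C1 = 5.
5 is placed in column 2, so R5C2 = 3.
Column 3 now contains 1; hence R5C3 = 2.
Column 5 now contains 2; hence R5C5 = 1.
Row 3 now contains 2, leaving R3C3 = 3.

1 4 5 2 3 / 2 1 4 3 5 / 4 5 3 1 2 / 3 2 1 5 4 / 5 3 2 4 1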